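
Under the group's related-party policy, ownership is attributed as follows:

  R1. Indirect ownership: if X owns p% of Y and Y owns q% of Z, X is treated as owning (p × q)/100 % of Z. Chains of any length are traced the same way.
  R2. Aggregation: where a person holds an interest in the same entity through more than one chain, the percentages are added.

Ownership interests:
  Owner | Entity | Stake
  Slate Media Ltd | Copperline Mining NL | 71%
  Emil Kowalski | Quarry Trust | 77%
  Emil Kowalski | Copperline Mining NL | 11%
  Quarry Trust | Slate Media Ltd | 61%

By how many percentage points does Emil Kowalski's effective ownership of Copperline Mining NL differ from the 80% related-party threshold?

Chain via Quarry Trust → Slate Media Ltd (R1): 77% × 61% × 71% = 33.3487% of Copperline Mining NL.
Direct interest in Copperline Mining NL: 11%.
Aggregating (R2): 33.3487% + 11% = 44.3487%.
44.3487% falls short of the 80% threshold by 35.6513 percentage points.

35.6513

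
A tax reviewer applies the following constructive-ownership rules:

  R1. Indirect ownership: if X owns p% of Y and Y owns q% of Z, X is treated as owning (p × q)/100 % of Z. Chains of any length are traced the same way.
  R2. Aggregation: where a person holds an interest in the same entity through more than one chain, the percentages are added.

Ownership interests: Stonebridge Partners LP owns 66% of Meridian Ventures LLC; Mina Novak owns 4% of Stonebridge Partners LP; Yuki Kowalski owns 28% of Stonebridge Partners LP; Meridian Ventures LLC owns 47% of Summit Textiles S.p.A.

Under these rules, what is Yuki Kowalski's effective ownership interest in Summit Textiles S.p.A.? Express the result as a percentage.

8.6856%

Chain via Stonebridge Partners LP → Meridian Ventures LLC (R1): 28% × 66% × 47% = 8.6856% of Summit Textiles S.p.A.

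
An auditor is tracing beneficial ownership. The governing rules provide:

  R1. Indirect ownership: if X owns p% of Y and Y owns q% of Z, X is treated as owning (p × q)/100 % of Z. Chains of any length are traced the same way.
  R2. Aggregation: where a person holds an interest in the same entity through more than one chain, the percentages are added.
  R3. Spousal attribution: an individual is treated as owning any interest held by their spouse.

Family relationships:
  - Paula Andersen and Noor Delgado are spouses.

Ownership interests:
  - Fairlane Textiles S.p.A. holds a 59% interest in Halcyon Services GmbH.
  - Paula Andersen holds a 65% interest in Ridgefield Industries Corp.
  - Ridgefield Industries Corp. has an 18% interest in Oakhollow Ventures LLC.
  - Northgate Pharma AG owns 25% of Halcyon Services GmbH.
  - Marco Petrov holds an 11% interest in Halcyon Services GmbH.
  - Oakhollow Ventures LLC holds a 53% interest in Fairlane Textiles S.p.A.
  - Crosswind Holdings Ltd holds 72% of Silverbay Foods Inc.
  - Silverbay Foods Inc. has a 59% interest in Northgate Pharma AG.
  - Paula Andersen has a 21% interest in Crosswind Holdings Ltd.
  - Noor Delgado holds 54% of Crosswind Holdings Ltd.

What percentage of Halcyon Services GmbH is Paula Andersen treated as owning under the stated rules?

11.62359%

By spousal attribution (R3), Paula Andersen is treated as also owning Noor Delgado's interest in Crosswind Holdings Ltd, giving 21% + 54% = 75%.
Chain via Ridgefield Industries Corp. → Oakhollow Ventures LLC → Fairlane Textiles S.p.A. (R1): 65% × 18% × 53% × 59% = 3.65859% of Halcyon Services GmbH.
Chain via Crosswind Holdings Ltd → Silverbay Foods Inc. → Northgate Pharma AG (R1): 75% × 72% × 59% × 25% = 7.965% of Halcyon Services GmbH.
Aggregating (R2): 3.65859% + 7.965% = 11.62359%.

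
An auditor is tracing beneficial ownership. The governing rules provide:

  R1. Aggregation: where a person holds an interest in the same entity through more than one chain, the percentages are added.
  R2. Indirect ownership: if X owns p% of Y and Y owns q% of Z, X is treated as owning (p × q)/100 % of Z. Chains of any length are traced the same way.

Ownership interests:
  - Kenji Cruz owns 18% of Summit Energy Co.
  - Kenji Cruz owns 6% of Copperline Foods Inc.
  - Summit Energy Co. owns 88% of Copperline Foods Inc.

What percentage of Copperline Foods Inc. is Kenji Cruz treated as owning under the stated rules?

21.84%

Chain via Summit Energy Co. (R2): 18% × 88% = 15.84% of Copperline Foods Inc.
Direct interest in Copperline Foods Inc: 6%.
Aggregating (R1): 15.84% + 6% = 21.84%.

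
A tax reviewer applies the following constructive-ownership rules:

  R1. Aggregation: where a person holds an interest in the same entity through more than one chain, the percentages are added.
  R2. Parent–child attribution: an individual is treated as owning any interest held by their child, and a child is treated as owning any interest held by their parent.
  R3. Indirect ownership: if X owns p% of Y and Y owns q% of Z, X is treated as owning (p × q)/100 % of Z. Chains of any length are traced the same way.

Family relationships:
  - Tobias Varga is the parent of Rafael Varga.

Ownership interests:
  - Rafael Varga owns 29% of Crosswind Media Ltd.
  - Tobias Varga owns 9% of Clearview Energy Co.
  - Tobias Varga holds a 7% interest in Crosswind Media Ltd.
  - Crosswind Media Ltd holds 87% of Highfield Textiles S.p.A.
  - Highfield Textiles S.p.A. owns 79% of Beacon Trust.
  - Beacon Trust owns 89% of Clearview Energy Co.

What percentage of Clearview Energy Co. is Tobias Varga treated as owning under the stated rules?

31.021092%

By parent–child attribution (R2), Tobias Varga is treated as also owning Rafael Varga's interest in Crosswind Media Ltd, giving 7% + 29% = 36%.
Chain via Crosswind Media Ltd → Highfield Textiles S.p.A. → Beacon Trust (R3): 36% × 87% × 79% × 89% = 22.021092% of Clearview Energy Co.
Direct interest in Clearview Energy Co: 9%.
Aggregating (R1): 22.021092% + 9% = 31.021092%.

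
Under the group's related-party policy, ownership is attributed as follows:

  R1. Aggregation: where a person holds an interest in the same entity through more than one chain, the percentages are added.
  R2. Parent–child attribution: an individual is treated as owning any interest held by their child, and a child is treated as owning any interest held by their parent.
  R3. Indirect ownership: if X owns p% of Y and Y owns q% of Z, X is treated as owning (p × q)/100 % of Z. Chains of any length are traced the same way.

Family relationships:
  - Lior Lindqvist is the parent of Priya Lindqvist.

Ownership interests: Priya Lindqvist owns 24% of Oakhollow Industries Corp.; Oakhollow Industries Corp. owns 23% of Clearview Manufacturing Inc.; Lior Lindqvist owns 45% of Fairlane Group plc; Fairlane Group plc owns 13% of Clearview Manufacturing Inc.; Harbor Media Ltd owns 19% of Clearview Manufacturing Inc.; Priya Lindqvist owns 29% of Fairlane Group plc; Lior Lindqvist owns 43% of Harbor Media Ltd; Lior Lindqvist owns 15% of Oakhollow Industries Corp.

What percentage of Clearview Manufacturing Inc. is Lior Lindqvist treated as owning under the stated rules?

By parent–child attribution (R2), Lior Lindqvist is treated as also owning Priya Lindqvist's interest in Fairlane Group plc, giving 45% + 29% = 74%.
By parent–child attribution (R2), Lior Lindqvist is treated as also owning Priya Lindqvist's interest in Oakhollow Industries Corp, giving 15% + 24% = 39%.
Chain via Fairlane Group plc (R3): 74% × 13% = 9.62% of Clearview Manufacturing Inc.
Chain via Harbor Media Ltd (R3): 43% × 19% = 8.17% of Clearview Manufacturing Inc.
Chain via Oakhollow Industries Corp. (R3): 39% × 23% = 8.97% of Clearview Manufacturing Inc.
Aggregating (R1): 9.62% + 8.17% + 8.97% = 26.76%.

26.76%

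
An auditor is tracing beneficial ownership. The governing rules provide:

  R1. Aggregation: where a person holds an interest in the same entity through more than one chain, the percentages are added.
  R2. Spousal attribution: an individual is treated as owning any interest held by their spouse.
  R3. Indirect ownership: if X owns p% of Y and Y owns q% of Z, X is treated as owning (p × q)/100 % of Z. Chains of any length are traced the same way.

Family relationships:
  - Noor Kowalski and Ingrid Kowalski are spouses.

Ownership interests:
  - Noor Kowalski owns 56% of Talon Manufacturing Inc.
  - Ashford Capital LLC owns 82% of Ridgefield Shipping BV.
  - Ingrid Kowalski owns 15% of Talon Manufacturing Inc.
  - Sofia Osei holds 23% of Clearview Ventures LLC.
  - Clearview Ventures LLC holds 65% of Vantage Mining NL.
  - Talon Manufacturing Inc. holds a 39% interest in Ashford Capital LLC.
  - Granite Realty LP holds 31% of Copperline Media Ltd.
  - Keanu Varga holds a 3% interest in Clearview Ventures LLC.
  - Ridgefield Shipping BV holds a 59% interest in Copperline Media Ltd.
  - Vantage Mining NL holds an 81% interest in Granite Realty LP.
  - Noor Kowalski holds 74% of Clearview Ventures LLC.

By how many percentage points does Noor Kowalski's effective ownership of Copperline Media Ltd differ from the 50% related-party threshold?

By spousal attribution (R2), Noor Kowalski is treated as also owning Ingrid Kowalski's interest in Talon Manufacturing Inc, giving 56% + 15% = 71%.
Chain via Talon Manufacturing Inc. → Ashford Capital LLC → Ridgefield Shipping BV (R3): 71% × 39% × 82% × 59% = 13.396422% of Copperline Media Ltd.
Chain via Clearview Ventures LLC → Vantage Mining NL → Granite Realty LP (R3): 74% × 65% × 81% × 31% = 12.07791% of Copperline Media Ltd.
Aggregating (R1): 13.396422% + 12.07791% = 25.474332%.
25.474332% falls short of the 50% threshold by 24.525668 percentage points.

24.525668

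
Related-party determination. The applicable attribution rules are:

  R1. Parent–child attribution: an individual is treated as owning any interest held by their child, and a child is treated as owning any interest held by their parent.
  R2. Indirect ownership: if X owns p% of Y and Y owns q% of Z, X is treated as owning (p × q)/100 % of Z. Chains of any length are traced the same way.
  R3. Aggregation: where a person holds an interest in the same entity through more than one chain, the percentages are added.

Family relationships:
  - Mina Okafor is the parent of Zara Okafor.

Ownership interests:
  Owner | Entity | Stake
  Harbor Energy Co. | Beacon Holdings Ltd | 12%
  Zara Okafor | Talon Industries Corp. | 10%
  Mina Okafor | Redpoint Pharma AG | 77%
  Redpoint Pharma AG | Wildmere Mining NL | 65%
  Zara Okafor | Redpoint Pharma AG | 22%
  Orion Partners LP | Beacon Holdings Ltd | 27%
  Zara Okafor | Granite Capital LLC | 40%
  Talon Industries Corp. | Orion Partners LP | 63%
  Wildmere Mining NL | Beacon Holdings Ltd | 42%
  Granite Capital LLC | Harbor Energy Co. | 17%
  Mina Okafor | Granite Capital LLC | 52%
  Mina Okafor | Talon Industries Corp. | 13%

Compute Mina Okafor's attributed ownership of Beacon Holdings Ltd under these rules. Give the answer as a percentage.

By parent–child attribution (R1), Mina Okafor is treated as also owning Zara Okafor's interest in Granite Capital LLC, giving 52% + 40% = 92%.
By parent–child attribution (R1), Mina Okafor is treated as also owning Zara Okafor's interest in Redpoint Pharma AG, giving 77% + 22% = 99%.
By parent–child attribution (R1), Mina Okafor is treated as also owning Zara Okafor's interest in Talon Industries Corp, giving 13% + 10% = 23%.
Chain via Granite Capital LLC → Harbor Energy Co. (R2): 92% × 17% × 12% = 1.8768% of Beacon Holdings Ltd.
Chain via Redpoint Pharma AG → Wildmere Mining NL (R2): 99% × 65% × 42% = 27.027% of Beacon Holdings Ltd.
Chain via Talon Industries Corp. → Orion Partners LP (R2): 23% × 63% × 27% = 3.9123% of Beacon Holdings Ltd.
Aggregating (R3): 1.8768% + 27.027% + 3.9123% = 32.8161%.

32.8161%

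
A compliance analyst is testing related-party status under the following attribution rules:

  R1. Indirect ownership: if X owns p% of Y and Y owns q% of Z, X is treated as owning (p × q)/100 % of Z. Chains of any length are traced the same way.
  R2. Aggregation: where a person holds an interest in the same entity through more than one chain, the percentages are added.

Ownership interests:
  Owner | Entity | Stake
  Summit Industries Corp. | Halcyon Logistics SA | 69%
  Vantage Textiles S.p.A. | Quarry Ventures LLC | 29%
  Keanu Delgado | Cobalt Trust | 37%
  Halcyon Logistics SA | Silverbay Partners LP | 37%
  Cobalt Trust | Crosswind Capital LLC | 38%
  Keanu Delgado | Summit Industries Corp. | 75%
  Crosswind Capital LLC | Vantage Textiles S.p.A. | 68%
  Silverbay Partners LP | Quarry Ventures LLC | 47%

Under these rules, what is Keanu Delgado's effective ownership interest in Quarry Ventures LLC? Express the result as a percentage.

11.771957%

Chain via Summit Industries Corp. → Halcyon Logistics SA → Silverbay Partners LP (R1): 75% × 69% × 37% × 47% = 8.999325% of Quarry Ventures LLC.
Chain via Cobalt Trust → Crosswind Capital LLC → Vantage Textiles S.p.A. (R1): 37% × 38% × 68% × 29% = 2.772632% of Quarry Ventures LLC.
Aggregating (R2): 8.999325% + 2.772632% = 11.771957%.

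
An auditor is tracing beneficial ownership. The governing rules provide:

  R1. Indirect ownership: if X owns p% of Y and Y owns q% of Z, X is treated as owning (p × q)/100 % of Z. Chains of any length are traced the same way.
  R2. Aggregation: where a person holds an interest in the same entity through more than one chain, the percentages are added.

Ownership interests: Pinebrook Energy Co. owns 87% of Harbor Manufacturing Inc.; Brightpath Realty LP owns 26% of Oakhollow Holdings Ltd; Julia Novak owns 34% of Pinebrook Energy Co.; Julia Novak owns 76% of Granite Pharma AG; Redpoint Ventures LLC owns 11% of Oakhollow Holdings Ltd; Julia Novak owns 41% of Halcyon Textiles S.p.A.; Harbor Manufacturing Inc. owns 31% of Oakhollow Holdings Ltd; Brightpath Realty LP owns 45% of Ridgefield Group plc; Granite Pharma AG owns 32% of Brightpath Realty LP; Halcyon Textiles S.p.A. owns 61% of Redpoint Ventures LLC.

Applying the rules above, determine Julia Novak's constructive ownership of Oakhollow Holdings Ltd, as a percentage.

18.2441%

Chain via Pinebrook Energy Co. → Harbor Manufacturing Inc. (R1): 34% × 87% × 31% = 9.1698% of Oakhollow Holdings Ltd.
Chain via Halcyon Textiles S.p.A. → Redpoint Ventures LLC (R1): 41% × 61% × 11% = 2.7511% of Oakhollow Holdings Ltd.
Chain via Granite Pharma AG → Brightpath Realty LP (R1): 76% × 32% × 26% = 6.3232% of Oakhollow Holdings Ltd.
Aggregating (R2): 9.1698% + 2.7511% + 6.3232% = 18.2441%.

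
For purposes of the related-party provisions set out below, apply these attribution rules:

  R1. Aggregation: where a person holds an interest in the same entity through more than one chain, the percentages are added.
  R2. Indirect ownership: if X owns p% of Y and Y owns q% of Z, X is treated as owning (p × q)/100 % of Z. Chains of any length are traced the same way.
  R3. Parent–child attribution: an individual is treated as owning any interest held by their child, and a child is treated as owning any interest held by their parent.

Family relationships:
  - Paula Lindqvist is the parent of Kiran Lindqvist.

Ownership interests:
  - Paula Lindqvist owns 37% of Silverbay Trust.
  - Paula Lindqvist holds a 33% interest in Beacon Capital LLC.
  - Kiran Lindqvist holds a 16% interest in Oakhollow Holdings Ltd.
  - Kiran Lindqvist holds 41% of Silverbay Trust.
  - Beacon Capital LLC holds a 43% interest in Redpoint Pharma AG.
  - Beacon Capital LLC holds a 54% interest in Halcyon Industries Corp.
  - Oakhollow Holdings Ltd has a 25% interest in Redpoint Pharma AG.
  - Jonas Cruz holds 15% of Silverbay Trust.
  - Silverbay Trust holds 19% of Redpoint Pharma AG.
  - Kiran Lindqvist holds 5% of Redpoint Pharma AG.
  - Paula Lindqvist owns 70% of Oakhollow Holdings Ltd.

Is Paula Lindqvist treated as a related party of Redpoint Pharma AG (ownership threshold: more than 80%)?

No

By parent–child attribution (R3), Paula Lindqvist is treated as also owning Kiran Lindqvist's interest in Oakhollow Holdings Ltd, giving 70% + 16% = 86%.
By parent–child attribution (R3), Paula Lindqvist is treated as also owning Kiran Lindqvist's interest in Silverbay Trust, giving 37% + 41% = 78%.
By parent–child attribution (R3), Paula Lindqvist is treated as owning Kiran Lindqvist's 5% interest in Redpoint Pharma AG.
Chain via Beacon Capital LLC (R2): 33% × 43% = 14.19% of Redpoint Pharma AG.
Chain via Oakhollow Holdings Ltd (R2): 86% × 25% = 21.5% of Redpoint Pharma AG.
Chain via Silverbay Trust (R2): 78% × 19% = 14.82% of Redpoint Pharma AG.
Direct interest in Redpoint Pharma AG: 5%.
Aggregating (R1): 14.19% + 21.5% + 14.82% + 5% = 55.51%.
55.51% does not exceed the 80% threshold, so Paula is not a related party to Redpoint Pharma AG.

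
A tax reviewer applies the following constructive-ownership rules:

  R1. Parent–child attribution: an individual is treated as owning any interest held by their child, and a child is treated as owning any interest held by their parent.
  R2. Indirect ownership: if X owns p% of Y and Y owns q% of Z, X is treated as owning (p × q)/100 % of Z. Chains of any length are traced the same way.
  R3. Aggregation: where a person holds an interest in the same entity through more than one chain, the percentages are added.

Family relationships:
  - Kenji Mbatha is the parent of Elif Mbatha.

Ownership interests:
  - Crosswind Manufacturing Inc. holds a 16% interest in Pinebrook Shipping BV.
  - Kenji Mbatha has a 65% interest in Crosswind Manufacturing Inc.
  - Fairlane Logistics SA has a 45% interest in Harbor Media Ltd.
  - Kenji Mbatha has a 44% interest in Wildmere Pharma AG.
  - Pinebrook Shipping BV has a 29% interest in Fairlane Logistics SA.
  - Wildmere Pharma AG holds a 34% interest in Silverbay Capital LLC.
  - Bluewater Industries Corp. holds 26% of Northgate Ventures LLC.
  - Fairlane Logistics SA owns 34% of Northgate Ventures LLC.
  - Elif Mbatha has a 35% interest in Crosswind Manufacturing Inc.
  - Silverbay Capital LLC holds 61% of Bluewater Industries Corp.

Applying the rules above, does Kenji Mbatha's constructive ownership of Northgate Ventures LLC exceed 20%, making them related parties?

By parent–child attribution (R1), Kenji Mbatha is treated as also owning Elif Mbatha's interest in Crosswind Manufacturing Inc, giving 65% + 35% = 100%.
Chain via Crosswind Manufacturing Inc. → Pinebrook Shipping BV → Fairlane Logistics SA (R2): 100% × 16% × 29% × 34% = 1.5776% of Northgate Ventures LLC.
Chain via Wildmere Pharma AG → Silverbay Capital LLC → Bluewater Industries Corp. (R2): 44% × 34% × 61% × 26% = 2.372656% of Northgate Ventures LLC.
Aggregating (R3): 1.5776% + 2.372656% = 3.950256%.
3.950256% does not exceed the 20% threshold, so Kenji is not a related party to Northgate Ventures LLC.

No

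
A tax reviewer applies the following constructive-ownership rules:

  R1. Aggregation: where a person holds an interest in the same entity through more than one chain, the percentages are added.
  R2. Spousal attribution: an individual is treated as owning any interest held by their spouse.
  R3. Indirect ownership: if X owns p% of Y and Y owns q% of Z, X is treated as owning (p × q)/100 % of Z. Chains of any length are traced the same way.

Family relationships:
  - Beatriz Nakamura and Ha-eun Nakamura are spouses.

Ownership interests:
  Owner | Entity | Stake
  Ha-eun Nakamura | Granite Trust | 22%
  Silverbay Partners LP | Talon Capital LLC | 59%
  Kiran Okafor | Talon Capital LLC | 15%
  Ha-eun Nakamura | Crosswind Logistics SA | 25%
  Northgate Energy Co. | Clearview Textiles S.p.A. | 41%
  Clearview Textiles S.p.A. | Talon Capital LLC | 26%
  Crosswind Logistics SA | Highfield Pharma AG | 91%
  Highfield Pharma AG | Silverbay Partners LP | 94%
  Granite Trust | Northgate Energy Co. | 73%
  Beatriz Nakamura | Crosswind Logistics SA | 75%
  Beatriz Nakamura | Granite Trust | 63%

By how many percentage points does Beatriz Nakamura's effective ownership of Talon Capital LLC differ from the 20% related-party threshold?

By spousal attribution (R2), Beatriz Nakamura is treated as also owning Ha-eun Nakamura's interest in Granite Trust, giving 63% + 22% = 85%.
By spousal attribution (R2), Beatriz Nakamura is treated as also owning Ha-eun Nakamura's interest in Crosswind Logistics SA, giving 75% + 25% = 100%.
Chain via Granite Trust → Northgate Energy Co. → Clearview Textiles S.p.A. (R3): 85% × 73% × 41% × 26% = 6.61453% of Talon Capital LLC.
Chain via Crosswind Logistics SA → Highfield Pharma AG → Silverbay Partners LP (R3): 100% × 91% × 94% × 59% = 50.4686% of Talon Capital LLC.
Aggregating (R1): 6.61453% + 50.4686% = 57.08313%.
57.08313% exceeds the 20% threshold by 37.08313 percentage points.

37.08313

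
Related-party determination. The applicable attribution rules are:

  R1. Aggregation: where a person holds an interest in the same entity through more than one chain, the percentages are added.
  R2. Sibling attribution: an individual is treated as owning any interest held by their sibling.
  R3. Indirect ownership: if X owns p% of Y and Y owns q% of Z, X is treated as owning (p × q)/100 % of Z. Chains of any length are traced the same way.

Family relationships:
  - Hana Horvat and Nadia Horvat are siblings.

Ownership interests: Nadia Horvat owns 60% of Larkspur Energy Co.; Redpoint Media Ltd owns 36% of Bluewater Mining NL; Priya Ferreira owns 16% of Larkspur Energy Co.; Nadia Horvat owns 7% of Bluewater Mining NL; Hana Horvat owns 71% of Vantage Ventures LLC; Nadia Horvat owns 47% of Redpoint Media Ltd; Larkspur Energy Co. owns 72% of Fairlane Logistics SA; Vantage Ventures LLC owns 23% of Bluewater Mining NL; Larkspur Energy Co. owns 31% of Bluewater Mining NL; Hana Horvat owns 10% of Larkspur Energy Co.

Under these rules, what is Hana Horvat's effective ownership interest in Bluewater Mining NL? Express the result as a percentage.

61.95%

By sibling attribution (R2), Hana Horvat is treated as also owning Nadia Horvat's interest in Larkspur Energy Co, giving 10% + 60% = 70%.
By sibling attribution (R2), Hana Horvat is treated as owning Nadia Horvat's 47% interest in Redpoint Media Ltd.
By sibling attribution (R2), Hana Horvat is treated as owning Nadia Horvat's 7% interest in Bluewater Mining NL.
Chain via Vantage Ventures LLC (R3): 71% × 23% = 16.33% of Bluewater Mining NL.
Chain via Larkspur Energy Co. (R3): 70% × 31% = 21.7% of Bluewater Mining NL.
Chain via Redpoint Media Ltd (R3): 47% × 36% = 16.92% of Bluewater Mining NL.
Direct interest in Bluewater Mining NL: 7%.
Aggregating (R1): 16.33% + 21.7% + 16.92% + 7% = 61.95%.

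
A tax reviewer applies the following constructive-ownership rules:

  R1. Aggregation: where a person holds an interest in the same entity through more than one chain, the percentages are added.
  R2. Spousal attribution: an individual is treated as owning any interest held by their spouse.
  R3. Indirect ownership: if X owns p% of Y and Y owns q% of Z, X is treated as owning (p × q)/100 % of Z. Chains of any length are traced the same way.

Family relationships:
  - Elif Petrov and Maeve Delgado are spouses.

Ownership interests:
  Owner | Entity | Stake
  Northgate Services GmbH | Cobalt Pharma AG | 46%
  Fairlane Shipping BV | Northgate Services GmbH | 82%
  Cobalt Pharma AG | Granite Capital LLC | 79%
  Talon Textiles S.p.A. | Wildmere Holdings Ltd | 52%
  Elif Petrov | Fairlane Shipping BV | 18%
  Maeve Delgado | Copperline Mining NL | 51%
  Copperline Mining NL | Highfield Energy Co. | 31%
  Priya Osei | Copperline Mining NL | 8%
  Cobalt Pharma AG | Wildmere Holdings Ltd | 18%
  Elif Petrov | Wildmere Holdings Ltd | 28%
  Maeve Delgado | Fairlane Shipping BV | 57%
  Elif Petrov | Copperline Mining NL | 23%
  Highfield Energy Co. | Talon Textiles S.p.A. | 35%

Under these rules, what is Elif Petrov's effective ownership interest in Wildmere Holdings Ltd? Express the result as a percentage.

37.26728%

By spousal attribution (R2), Elif Petrov is treated as also owning Maeve Delgado's interest in Fairlane Shipping BV, giving 18% + 57% = 75%.
By spousal attribution (R2), Elif Petrov is treated as also owning Maeve Delgado's interest in Copperline Mining NL, giving 23% + 51% = 74%.
Chain via Fairlane Shipping BV → Northgate Services GmbH → Cobalt Pharma AG (R3): 75% × 82% × 46% × 18% = 5.0922% of Wildmere Holdings Ltd.
Chain via Copperline Mining NL → Highfield Energy Co. → Talon Textiles S.p.A. (R3): 74% × 31% × 35% × 52% = 4.17508% of Wildmere Holdings Ltd.
Direct interest in Wildmere Holdings Ltd: 28%.
Aggregating (R1): 5.0922% + 4.17508% + 28% = 37.26728%.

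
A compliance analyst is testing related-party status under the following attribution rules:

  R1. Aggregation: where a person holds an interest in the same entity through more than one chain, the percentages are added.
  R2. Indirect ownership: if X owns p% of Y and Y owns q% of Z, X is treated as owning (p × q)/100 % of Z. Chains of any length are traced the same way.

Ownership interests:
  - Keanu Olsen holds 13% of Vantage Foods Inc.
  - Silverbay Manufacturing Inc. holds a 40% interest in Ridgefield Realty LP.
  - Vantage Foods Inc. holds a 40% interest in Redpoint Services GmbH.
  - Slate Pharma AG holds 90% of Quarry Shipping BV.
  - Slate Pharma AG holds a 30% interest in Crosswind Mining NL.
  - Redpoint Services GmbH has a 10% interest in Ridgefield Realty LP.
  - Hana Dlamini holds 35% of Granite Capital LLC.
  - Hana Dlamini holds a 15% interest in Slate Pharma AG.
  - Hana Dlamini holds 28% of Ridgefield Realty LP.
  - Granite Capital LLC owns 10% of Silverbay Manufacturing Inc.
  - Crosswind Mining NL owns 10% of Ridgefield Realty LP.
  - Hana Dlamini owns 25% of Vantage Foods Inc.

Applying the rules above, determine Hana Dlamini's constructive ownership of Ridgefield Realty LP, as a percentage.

Chain via Vantage Foods Inc. → Redpoint Services GmbH (R2): 25% × 40% × 10% = 1% of Ridgefield Realty LP.
Chain via Slate Pharma AG → Crosswind Mining NL (R2): 15% × 30% × 10% = 0.45% of Ridgefield Realty LP.
Chain via Granite Capital LLC → Silverbay Manufacturing Inc. (R2): 35% × 10% × 40% = 1.4% of Ridgefield Realty LP.
Direct interest in Ridgefield Realty LP: 28%.
Aggregating (R1): 1% + 0.45% + 1.4% + 28% = 30.85%.

30.85%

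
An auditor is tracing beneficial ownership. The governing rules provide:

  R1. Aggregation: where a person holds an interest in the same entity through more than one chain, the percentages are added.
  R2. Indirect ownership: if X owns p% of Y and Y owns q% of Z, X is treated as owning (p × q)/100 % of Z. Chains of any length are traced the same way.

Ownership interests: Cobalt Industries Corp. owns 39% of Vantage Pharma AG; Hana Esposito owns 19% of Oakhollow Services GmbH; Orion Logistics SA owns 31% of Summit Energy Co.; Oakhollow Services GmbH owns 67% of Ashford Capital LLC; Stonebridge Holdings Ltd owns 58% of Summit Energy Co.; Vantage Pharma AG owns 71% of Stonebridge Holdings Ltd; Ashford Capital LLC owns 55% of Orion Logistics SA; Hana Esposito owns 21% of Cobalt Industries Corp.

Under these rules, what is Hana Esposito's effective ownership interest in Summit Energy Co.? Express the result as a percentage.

5.543107%

Chain via Oakhollow Services GmbH → Ashford Capital LLC → Orion Logistics SA (R2): 19% × 67% × 55% × 31% = 2.170465% of Summit Energy Co.
Chain via Cobalt Industries Corp. → Vantage Pharma AG → Stonebridge Holdings Ltd (R2): 21% × 39% × 71% × 58% = 3.372642% of Summit Energy Co.
Aggregating (R1): 2.170465% + 3.372642% = 5.543107%.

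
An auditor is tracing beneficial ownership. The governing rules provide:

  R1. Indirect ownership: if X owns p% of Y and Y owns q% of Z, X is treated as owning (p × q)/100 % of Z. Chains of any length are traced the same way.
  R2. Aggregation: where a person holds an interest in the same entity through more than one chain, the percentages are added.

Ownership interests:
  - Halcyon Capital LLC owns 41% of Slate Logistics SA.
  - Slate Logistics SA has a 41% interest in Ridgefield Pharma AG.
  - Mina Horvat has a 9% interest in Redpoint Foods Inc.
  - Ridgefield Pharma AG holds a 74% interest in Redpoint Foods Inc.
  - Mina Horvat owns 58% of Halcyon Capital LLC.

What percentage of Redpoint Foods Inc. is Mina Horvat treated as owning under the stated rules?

16.214852%

Chain via Halcyon Capital LLC → Slate Logistics SA → Ridgefield Pharma AG (R1): 58% × 41% × 41% × 74% = 7.214852% of Redpoint Foods Inc.
Direct interest in Redpoint Foods Inc: 9%.
Aggregating (R2): 7.214852% + 9% = 16.214852%.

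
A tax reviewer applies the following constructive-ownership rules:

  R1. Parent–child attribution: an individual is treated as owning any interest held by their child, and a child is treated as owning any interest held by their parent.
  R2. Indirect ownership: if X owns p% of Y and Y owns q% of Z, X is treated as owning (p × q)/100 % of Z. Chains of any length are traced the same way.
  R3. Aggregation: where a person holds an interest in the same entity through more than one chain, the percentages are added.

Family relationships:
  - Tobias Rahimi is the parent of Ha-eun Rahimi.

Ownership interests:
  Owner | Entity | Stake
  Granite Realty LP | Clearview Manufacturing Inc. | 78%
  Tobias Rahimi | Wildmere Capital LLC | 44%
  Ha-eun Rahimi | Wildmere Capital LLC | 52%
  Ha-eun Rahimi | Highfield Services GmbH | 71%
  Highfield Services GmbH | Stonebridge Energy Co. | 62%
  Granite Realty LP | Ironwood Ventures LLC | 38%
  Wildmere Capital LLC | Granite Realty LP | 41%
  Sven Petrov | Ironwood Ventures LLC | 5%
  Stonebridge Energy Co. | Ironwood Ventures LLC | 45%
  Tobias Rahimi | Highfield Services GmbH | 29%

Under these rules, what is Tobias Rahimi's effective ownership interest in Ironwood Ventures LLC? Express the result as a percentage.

By parent–child attribution (R1), Tobias Rahimi is treated as also owning Ha-eun Rahimi's interest in Wildmere Capital LLC, giving 44% + 52% = 96%.
By parent–child attribution (R1), Tobias Rahimi is treated as also owning Ha-eun Rahimi's interest in Highfield Services GmbH, giving 29% + 71% = 100%.
Chain via Wildmere Capital LLC → Granite Realty LP (R2): 96% × 41% × 38% = 14.9568% of Ironwood Ventures LLC.
Chain via Highfield Services GmbH → Stonebridge Energy Co. (R2): 100% × 62% × 45% = 27.9% of Ironwood Ventures LLC.
Aggregating (R3): 14.9568% + 27.9% = 42.8568%.

42.8568%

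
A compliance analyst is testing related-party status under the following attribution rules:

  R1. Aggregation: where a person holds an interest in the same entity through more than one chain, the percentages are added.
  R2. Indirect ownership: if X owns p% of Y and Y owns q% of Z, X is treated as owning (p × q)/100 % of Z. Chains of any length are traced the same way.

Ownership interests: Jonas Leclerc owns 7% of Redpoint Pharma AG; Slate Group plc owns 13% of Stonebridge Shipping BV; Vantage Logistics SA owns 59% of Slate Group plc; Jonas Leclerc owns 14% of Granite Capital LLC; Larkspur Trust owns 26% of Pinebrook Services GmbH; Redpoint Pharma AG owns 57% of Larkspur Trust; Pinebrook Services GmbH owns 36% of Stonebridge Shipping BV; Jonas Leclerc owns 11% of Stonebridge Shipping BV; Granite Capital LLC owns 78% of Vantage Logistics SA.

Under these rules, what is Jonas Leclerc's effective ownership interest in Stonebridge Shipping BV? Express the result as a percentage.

Chain via Redpoint Pharma AG → Larkspur Trust → Pinebrook Services GmbH (R2): 7% × 57% × 26% × 36% = 0.373464% of Stonebridge Shipping BV.
Chain via Granite Capital LLC → Vantage Logistics SA → Slate Group plc (R2): 14% × 78% × 59% × 13% = 0.837564% of Stonebridge Shipping BV.
Direct interest in Stonebridge Shipping BV: 11%.
Aggregating (R1): 0.373464% + 0.837564% + 11% = 12.211028%.

12.211028%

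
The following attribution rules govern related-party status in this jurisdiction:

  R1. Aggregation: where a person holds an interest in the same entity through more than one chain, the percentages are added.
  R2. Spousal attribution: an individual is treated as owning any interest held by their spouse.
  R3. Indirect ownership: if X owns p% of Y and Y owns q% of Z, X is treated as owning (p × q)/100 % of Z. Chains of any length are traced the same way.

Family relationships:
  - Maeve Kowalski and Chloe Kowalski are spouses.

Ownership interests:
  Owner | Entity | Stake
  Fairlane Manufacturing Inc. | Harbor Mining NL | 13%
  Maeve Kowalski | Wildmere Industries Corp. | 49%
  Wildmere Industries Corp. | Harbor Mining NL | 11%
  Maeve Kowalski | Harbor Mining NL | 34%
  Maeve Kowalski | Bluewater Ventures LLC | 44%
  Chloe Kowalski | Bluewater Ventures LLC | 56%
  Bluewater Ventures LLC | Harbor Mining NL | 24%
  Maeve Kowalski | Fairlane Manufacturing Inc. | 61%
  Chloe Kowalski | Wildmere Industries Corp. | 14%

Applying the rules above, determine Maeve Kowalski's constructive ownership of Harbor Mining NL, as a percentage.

72.86%

By spousal attribution (R2), Maeve Kowalski is treated as also owning Chloe Kowalski's interest in Bluewater Ventures LLC, giving 44% + 56% = 100%.
By spousal attribution (R2), Maeve Kowalski is treated as also owning Chloe Kowalski's interest in Wildmere Industries Corp, giving 49% + 14% = 63%.
Chain via Fairlane Manufacturing Inc. (R3): 61% × 13% = 7.93% of Harbor Mining NL.
Chain via Bluewater Ventures LLC (R3): 100% × 24% = 24% of Harbor Mining NL.
Chain via Wildmere Industries Corp. (R3): 63% × 11% = 6.93% of Harbor Mining NL.
Direct interest in Harbor Mining NL: 34%.
Aggregating (R1): 7.93% + 24% + 6.93% + 34% = 72.86%.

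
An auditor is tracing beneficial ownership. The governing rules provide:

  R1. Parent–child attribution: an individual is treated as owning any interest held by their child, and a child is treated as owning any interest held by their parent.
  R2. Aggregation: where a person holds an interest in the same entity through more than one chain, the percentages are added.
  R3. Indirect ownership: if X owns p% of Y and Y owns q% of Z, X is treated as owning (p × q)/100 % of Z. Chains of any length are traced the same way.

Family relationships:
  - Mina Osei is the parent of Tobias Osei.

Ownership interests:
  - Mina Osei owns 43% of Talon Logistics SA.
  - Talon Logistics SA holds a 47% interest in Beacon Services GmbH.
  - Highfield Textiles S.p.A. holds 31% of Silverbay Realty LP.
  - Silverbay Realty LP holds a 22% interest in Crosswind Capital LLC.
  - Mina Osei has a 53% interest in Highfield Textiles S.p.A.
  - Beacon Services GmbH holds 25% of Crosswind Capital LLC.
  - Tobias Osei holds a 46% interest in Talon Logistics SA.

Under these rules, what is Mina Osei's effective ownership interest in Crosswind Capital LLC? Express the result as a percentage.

By parent–child attribution (R1), Mina Osei is treated as also owning Tobias Osei's interest in Talon Logistics SA, giving 43% + 46% = 89%.
Chain via Highfield Textiles S.p.A. → Silverbay Realty LP (R3): 53% × 31% × 22% = 3.6146% of Crosswind Capital LLC.
Chain via Talon Logistics SA → Beacon Services GmbH (R3): 89% × 47% × 25% = 10.4575% of Crosswind Capital LLC.
Aggregating (R2): 3.6146% + 10.4575% = 14.0721%.

14.0721%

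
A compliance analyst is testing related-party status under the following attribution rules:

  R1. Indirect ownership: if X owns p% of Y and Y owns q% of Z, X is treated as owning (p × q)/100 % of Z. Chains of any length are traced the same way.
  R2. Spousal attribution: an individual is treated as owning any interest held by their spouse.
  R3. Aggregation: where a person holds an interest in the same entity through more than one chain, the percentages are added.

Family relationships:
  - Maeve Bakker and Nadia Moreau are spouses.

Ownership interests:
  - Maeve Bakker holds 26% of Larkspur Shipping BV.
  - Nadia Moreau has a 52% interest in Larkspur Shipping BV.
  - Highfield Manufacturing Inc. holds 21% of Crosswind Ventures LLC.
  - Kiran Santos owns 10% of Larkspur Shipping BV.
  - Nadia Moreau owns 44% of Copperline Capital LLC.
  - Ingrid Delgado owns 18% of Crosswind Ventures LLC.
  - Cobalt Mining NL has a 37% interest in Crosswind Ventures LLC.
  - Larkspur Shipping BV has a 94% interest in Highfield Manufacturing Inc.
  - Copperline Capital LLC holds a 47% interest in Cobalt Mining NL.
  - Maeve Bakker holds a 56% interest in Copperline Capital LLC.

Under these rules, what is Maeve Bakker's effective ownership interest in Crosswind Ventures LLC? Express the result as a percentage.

32.7872%

By spousal attribution (R2), Maeve Bakker is treated as also owning Nadia Moreau's interest in Larkspur Shipping BV, giving 26% + 52% = 78%.
By spousal attribution (R2), Maeve Bakker is treated as also owning Nadia Moreau's interest in Copperline Capital LLC, giving 56% + 44% = 100%.
Chain via Larkspur Shipping BV → Highfield Manufacturing Inc. (R1): 78% × 94% × 21% = 15.3972% of Crosswind Ventures LLC.
Chain via Copperline Capital LLC → Cobalt Mining NL (R1): 100% × 47% × 37% = 17.39% of Crosswind Ventures LLC.
Aggregating (R3): 15.3972% + 17.39% = 32.7872%.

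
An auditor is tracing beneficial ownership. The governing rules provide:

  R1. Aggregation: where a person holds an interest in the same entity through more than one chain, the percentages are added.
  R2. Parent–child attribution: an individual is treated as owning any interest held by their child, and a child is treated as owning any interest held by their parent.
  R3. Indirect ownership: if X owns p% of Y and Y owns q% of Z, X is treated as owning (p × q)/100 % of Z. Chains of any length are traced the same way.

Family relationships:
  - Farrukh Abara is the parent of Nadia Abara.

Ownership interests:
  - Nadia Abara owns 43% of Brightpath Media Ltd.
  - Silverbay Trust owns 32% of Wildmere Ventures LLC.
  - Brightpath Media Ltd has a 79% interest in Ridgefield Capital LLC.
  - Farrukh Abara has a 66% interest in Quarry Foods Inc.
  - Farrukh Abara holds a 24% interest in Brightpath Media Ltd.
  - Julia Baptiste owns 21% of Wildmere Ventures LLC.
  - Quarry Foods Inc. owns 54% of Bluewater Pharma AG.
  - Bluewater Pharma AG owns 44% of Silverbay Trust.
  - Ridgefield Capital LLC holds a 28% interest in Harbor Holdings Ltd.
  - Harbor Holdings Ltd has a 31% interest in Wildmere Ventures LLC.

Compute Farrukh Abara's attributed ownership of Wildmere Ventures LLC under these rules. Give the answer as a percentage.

9.612436%

By parent–child attribution (R2), Farrukh Abara is treated as also owning Nadia Abara's interest in Brightpath Media Ltd, giving 24% + 43% = 67%.
Chain via Brightpath Media Ltd → Ridgefield Capital LLC → Harbor Holdings Ltd (R3): 67% × 79% × 28% × 31% = 4.594324% of Wildmere Ventures LLC.
Chain via Quarry Foods Inc. → Bluewater Pharma AG → Silverbay Trust (R3): 66% × 54% × 44% × 32% = 5.018112% of Wildmere Ventures LLC.
Aggregating (R1): 4.594324% + 5.018112% = 9.612436%.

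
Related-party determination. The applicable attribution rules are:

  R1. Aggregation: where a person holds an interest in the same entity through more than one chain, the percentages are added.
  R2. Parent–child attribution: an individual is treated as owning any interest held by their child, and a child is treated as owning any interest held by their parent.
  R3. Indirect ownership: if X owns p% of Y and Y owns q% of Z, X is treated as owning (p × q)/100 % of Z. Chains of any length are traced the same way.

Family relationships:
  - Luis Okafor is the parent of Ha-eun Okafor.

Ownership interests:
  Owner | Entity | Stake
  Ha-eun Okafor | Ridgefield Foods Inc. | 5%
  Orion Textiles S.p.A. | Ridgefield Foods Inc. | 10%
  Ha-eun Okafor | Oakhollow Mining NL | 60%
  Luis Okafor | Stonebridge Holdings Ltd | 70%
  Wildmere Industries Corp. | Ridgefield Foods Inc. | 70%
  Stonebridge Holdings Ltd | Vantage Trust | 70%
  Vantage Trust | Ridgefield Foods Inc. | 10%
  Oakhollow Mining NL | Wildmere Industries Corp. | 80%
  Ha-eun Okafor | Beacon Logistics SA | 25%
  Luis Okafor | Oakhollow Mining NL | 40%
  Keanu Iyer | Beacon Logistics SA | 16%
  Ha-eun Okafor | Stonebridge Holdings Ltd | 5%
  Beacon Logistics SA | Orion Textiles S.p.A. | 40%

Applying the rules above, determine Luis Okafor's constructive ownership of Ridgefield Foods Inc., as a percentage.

By parent–child attribution (R2), Luis Okafor is treated as also owning Ha-eun Okafor's interest in Oakhollow Mining NL, giving 40% + 60% = 100%.
By parent–child attribution (R2), Luis Okafor is treated as also owning Ha-eun Okafor's interest in Stonebridge Holdings Ltd, giving 70% + 5% = 75%.
By parent–child attribution (R2), Luis Okafor is treated as owning Ha-eun Okafor's 25% interest in Beacon Logistics SA.
By parent–child attribution (R2), Luis Okafor is treated as owning Ha-eun Okafor's 5% interest in Ridgefield Foods Inc.
Chain via Oakhollow Mining NL → Wildmere Industries Corp. (R3): 100% × 80% × 70% = 56% of Ridgefield Foods Inc.
Chain via Stonebridge Holdings Ltd → Vantage Trust (R3): 75% × 70% × 10% = 5.25% of Ridgefield Foods Inc.
Chain via Beacon Logistics SA → Orion Textiles S.p.A. (R3): 25% × 40% × 10% = 1% of Ridgefield Foods Inc.
Direct interest in Ridgefield Foods Inc: 5%.
Aggregating (R1): 56% + 5.25% + 1% + 5% = 67.25%.

67.25%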